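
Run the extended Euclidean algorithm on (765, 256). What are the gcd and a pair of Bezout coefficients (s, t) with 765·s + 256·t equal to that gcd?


Euclidean algorithm on (765, 256) — divide until remainder is 0:
  765 = 2 · 256 + 253
  256 = 1 · 253 + 3
  253 = 84 · 3 + 1
  3 = 3 · 1 + 0
gcd(765, 256) = 1.
Track Bezout coefficients alongside the remainders: start with r₀ = 765 = a·1 + b·0 (s = 1, t = 0) and r₁ = 256 = a·0 + b·1 (s = 0, t = 1); each new remainder r_{k+1} = r_{k-1} − q_k·r_k inherits s_{k+1} = s_{k-1} − q_k·s_k, t_{k+1} = t_{k-1} − q_k·t_k, so r_k = a·s_k + b·t_k at every step:
  q = 2: r = 253, s = 1 − 2·0 = 1, t = 0 − 2·1 = -2  (check: 765·1 + 256·(-2) = 253)
  q = 1: r = 3, s = 0 − 1·1 = -1, t = 1 − 1·(-2) = 3  (check: 765·(-1) + 256·3 = 3)
  q = 84: r = 1, s = 1 − 84·(-1) = 85, t = -2 − 84·3 = -254  (check: 765·85 + 256·(-254) = 1)
The row with r = 1 (the gcd) gives the Bezout coefficients s = 85, t = -254.
Result: 765 · (85) + 256 · (-254) = 1.

gcd(765, 256) = 1; s = 85, t = -254 (check: 765·85 + 256·(-254) = 1).


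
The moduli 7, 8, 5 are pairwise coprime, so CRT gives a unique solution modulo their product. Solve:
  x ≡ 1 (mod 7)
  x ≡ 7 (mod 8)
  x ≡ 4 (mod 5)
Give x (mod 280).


Moduli 7, 8, 5 are pairwise coprime; by CRT there is a unique solution modulo M = 7 · 8 · 5 = 280.
Solve pairwise, accumulating the modulus:
  Start with x ≡ 1 (mod 7).
  Combine with x ≡ 7 (mod 8): since gcd(7, 8) = 1, we get a unique residue mod 56.
    Write x = 1 + 7·t and substitute into x ≡ 7 (mod 8): 7·t ≡ 7 − 1 = 6 (mod 8).
    The inverse of 7 mod 8 is 7 (since 7·7 = 49 = 6·8 + 1), so t ≡ 7·6 = 42 ≡ 2 (mod 8).
    Then x = 1 + 7·2 = 15, valid modulo lcm(7, 8) = 56: x ≡ 15 (mod 56).
  Combine with x ≡ 4 (mod 5): since gcd(56, 5) = 1, we get a unique residue mod 280.
    Write x = 15 + 56·t and substitute into x ≡ 4 (mod 5): 56·t ≡ 4 − 15 = -11 (mod 5).
    Reduce coefficients mod 5: 1·t ≡ 4 (mod 5).
    So t ≡ 4 (mod 5).
    Then x = 15 + 56·4 = 239, valid modulo lcm(56, 5) = 280: x ≡ 239 (mod 280).
Verify: 239 mod 7 = 1 ✓, 239 mod 8 = 7 ✓, 239 mod 5 = 4 ✓.

x ≡ 239 (mod 280).


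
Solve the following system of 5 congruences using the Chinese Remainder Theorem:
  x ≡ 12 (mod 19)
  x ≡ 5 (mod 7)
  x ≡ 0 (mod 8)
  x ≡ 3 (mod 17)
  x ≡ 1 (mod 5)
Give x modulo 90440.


Product of moduli M = 19 · 7 · 8 · 17 · 5 = 90440.
Merge one congruence at a time:
  Start: x ≡ 12 (mod 19).
  Combine with x ≡ 5 (mod 7); new modulus lcm = 133.
    Write x = 12 + 19·t and substitute into x ≡ 5 (mod 7): 19·t ≡ 5 − 12 = -7 (mod 7).
    Reduce coefficients mod 7: 5·t ≡ 0 (mod 7).
    The inverse of 5 mod 7 is 3 (since 5·3 = 15 = 2·7 + 1), so t ≡ 3·0 = 0 ≡ 0 (mod 7).
    Then x = 12 + 19·0 = 12, valid modulo lcm(19, 7) = 133: x ≡ 12 (mod 133).
  Combine with x ≡ 0 (mod 8); new modulus lcm = 1064.
    Write x = 12 + 133·t and substitute into x ≡ 0 (mod 8): 133·t ≡ 0 − 12 = -12 (mod 8).
    Reduce coefficients mod 8: 5·t ≡ 4 (mod 8).
    The inverse of 5 mod 8 is 5 (since 5·5 = 25 = 3·8 + 1), so t ≡ 5·4 = 20 ≡ 4 (mod 8).
    Then x = 12 + 133·4 = 544, valid modulo lcm(133, 8) = 1064: x ≡ 544 (mod 1064).
  Combine with x ≡ 3 (mod 17); new modulus lcm = 18088.
    Write x = 544 + 1064·t and substitute into x ≡ 3 (mod 17): 1064·t ≡ 3 − 544 = -541 (mod 17).
    Reduce coefficients mod 17: 10·t ≡ 3 (mod 17).
    The inverse of 10 mod 17 is 12 (since 10·12 = 120 = 7·17 + 1), so t ≡ 12·3 = 36 ≡ 2 (mod 17).
    Then x = 544 + 1064·2 = 2672, valid modulo lcm(1064, 17) = 18088: x ≡ 2672 (mod 18088).
  Combine with x ≡ 1 (mod 5); new modulus lcm = 90440.
    Write x = 2672 + 18088·t and substitute into x ≡ 1 (mod 5): 18088·t ≡ 1 − 2672 = -2671 (mod 5).
    Reduce coefficients mod 5: 3·t ≡ 4 (mod 5).
    The inverse of 3 mod 5 is 2 (since 3·2 = 6 = 1·5 + 1), so t ≡ 2·4 = 8 ≡ 3 (mod 5).
    Then x = 2672 + 18088·3 = 56936, valid modulo lcm(18088, 5) = 90440: x ≡ 56936 (mod 90440).
Verify against each original: 56936 mod 19 = 12, 56936 mod 7 = 5, 56936 mod 8 = 0, 56936 mod 17 = 3, 56936 mod 5 = 1.

x ≡ 56936 (mod 90440).


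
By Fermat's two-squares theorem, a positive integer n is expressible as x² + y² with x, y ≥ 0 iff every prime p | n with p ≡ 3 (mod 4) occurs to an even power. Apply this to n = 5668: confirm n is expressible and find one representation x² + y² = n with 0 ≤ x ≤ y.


Step 1: Factor n = 5668 = 2^2 · 13 · 109.
Step 2: Check the mod-4 condition on each prime factor: 2 = 2 (special); 13 ≡ 1 (mod 4), exponent 1; 109 ≡ 1 (mod 4), exponent 1.
All primes ≡ 3 (mod 4) appear to even exponent (or don't appear), so by the two-squares theorem n IS expressible as a sum of two squares.
Step 3: Build a representation. Group n = k² · m with k = 2 and m = 13 · 109 = 1417 (a product of primes ≡ 1 (mod 4)); a representation of m scales to one of n via (k·x)² + (k·y)² = k²(x² + y²). Each prime p ≡ 1 (mod 4) is itself a sum of two squares; find a² by testing p − a² for a perfect square:
  13: 13 − 1² = 12, 13 − 2² = 9 = 3² ⇒ 13 = 2² + 3².
  109: 109 − 1² = 108, 109 − 2² = 105, 109 − 3² = 100 = 10² ⇒ 109 = 3² + 10².
  Combine using the Brahmagupta–Fibonacci identity (a² + b²)(c² + d²) = (ac − bd)² + (ad + bc)² = (ac + bd)² + (ad − bc)²:
  13 · 109 = 1417: from (2² + 3²)(3² + 10²), take (2·3 − 3·10, 2·10 + 3·3) = (6 − 30, 20 + 9) = (-24, 29); dropping signs (only squares matter) gives (24, 29); check 24² + 29² = 576 + 841 = 1417 ✓.
  Scale by k = 2: (2·24, 2·29) = (48, 58).
Step 4: Order so x ≤ y and verify: 48² + 58² = 2304 + 3364 = 5668 = n. ✓

n = 5668 = 48² + 58² (one valid representation with x ≤ y).


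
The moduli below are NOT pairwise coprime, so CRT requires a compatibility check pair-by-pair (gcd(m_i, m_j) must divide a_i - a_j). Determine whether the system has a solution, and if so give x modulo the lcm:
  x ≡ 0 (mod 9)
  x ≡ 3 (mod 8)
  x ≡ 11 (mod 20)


Moduli 9, 8, 20 are not pairwise coprime, so CRT works modulo lcm(m_i) when all pairwise compatibility conditions hold.
Pairwise compatibility: gcd(m_i, m_j) must divide a_i - a_j for every pair.
Merge one congruence at a time:
  Start: x ≡ 0 (mod 9).
  Combine with x ≡ 3 (mod 8): gcd(9, 8) = 1; 3 - 0 = 3, which IS divisible by 1, so compatible.
    Write x = 0 + 9·t and substitute into x ≡ 3 (mod 8): 9·t ≡ 3 − 0 = 3 (mod 8).
    Reduce coefficients mod 8: 1·t ≡ 3 (mod 8).
    So t ≡ 3 (mod 8).
    Then x = 0 + 9·3 = 27, valid modulo lcm(9, 8) = 72: x ≡ 27 (mod 72).
  Combine with x ≡ 11 (mod 20): gcd(72, 20) = 4; 11 - 27 = -16, which IS divisible by 4, so compatible.
    Write x = 27 + 72·t and substitute into x ≡ 11 (mod 20): 72·t ≡ 11 − 27 = -16 (mod 20).
    Divide the congruence (and modulus) by g = 4: 18·t ≡ -4 (mod 5).
    Reduce coefficients mod 5: 3·t ≡ 1 (mod 5).
    The inverse of 3 mod 5 is 2 (since 3·2 = 6 = 1·5 + 1), so t ≡ 2·1 = 2 ≡ 2 (mod 5).
    Then x = 27 + 72·2 = 171, valid modulo lcm(72, 20) = 360: x ≡ 171 (mod 360).
Verify: 171 mod 9 = 0, 171 mod 8 = 3, 171 mod 20 = 11.

x ≡ 171 (mod 360).


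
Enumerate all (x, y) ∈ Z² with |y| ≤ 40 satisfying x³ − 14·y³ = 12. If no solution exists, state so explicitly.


The equation is x³ - 14y³ = 12. For fixed y, x³ = 14·y³ + 12, so a solution requires the RHS to be a perfect cube.
Strategy: iterate y from -40 to 40, compute RHS = 14·y³ + 12, and check whether it is a (positive or negative) perfect cube.
Check small values of y:
  y = 0: RHS = 12 is not a perfect cube.
  y = 1: RHS = 26 is not a perfect cube.
  y = -1: RHS = -2 is not a perfect cube.
  y = 2: RHS = 124 is not a perfect cube.
  y = -2: RHS = -100 is not a perfect cube.
  y = 3: RHS = 390 is not a perfect cube.
  y = -3: RHS = -366 is not a perfect cube.
Continuing the search up to |y| = 40 finds no solutions either.
No (x, y) in the scanned range satisfies the equation.

No integer solutions with |y| ≤ 40.


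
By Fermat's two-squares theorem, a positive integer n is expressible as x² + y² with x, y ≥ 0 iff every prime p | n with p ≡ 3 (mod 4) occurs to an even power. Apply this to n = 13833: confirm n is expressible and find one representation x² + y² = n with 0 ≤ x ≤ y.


Step 1: Factor n = 13833 = 3^2 · 29 · 53.
Step 2: Check the mod-4 condition on each prime factor: 3 ≡ 3 (mod 4), exponent 2 (must be even); 29 ≡ 1 (mod 4), exponent 1; 53 ≡ 1 (mod 4), exponent 1.
All primes ≡ 3 (mod 4) appear to even exponent (or don't appear), so by the two-squares theorem n IS expressible as a sum of two squares.
Step 3: Build a representation. Group n = k² · m with k = 3 and m = 29 · 53 = 1537 (a product of primes ≡ 1 (mod 4)); a representation of m scales to one of n via (k·x)² + (k·y)² = k²(x² + y²). Each prime p ≡ 1 (mod 4) is itself a sum of two squares; find a² by testing p − a² for a perfect square:
  29: 29 − 1² = 28, 29 − 2² = 25 = 5² ⇒ 29 = 2² + 5².
  53: 53 − 1² = 52, 53 − 2² = 49 = 7² ⇒ 53 = 2² + 7².
  Combine using the Brahmagupta–Fibonacci identity (a² + b²)(c² + d²) = (ac − bd)² + (ad + bc)² = (ac + bd)² + (ad − bc)²:
  29 · 53 = 1537: from (2² + 5²)(2² + 7²), take (2·2 − 5·7, 2·7 + 5·2) = (4 − 35, 14 + 10) = (-31, 24); dropping signs (only squares matter) gives (31, 24); check 31² + 24² = 961 + 576 = 1537 ✓.
  Scale by k = 3: (3·31, 3·24) = (93, 72).
Step 4: Order so x ≤ y and verify: 72² + 93² = 5184 + 8649 = 13833 = n. ✓

n = 13833 = 72² + 93² (one valid representation with x ≤ y).


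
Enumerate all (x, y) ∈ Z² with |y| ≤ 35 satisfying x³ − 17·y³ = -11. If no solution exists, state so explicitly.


The equation is x³ - 17y³ = -11. For fixed y, x³ = 17·y³ − 11, so a solution requires the RHS to be a perfect cube.
Strategy: iterate y from -35 to 35, compute RHS = 17·y³ − 11, and check whether it is a (positive or negative) perfect cube.
Check small values of y:
  y = 0: RHS = -11 is not a perfect cube.
  y = 1: RHS = 6 is not a perfect cube.
  y = -1: RHS = -28 is not a perfect cube.
  y = 2: RHS = 125 = (5)³ ⇒ x = 5 works.
  y = -2: RHS = -147 is not a perfect cube.
  y = 3: RHS = 448 is not a perfect cube.
  y = -3: RHS = -470 is not a perfect cube.
Continuing the search up to |y| = 35 finds no further solutions beyond those listed.
Collected solutions: (5, 2).

Solutions (with |y| ≤ 35): (5, 2).


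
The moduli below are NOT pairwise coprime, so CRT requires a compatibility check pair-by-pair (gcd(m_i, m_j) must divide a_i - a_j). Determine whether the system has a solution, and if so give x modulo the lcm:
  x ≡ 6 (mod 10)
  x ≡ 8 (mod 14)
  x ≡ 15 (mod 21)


Moduli 10, 14, 21 are not pairwise coprime, so CRT works modulo lcm(m_i) when all pairwise compatibility conditions hold.
Pairwise compatibility: gcd(m_i, m_j) must divide a_i - a_j for every pair.
Merge one congruence at a time:
  Start: x ≡ 6 (mod 10).
  Combine with x ≡ 8 (mod 14): gcd(10, 14) = 2; 8 - 6 = 2, which IS divisible by 2, so compatible.
    Write x = 6 + 10·t and substitute into x ≡ 8 (mod 14): 10·t ≡ 8 − 6 = 2 (mod 14).
    Divide the congruence (and modulus) by g = 2: 5·t ≡ 1 (mod 7).
    The inverse of 5 mod 7 is 3 (since 5·3 = 15 = 2·7 + 1), so t ≡ 3·1 = 3 ≡ 3 (mod 7).
    Then x = 6 + 10·3 = 36, valid modulo lcm(10, 14) = 70: x ≡ 36 (mod 70).
  Combine with x ≡ 15 (mod 21): gcd(70, 21) = 7; 15 - 36 = -21, which IS divisible by 7, so compatible.
    Write x = 36 + 70·t and substitute into x ≡ 15 (mod 21): 70·t ≡ 15 − 36 = -21 (mod 21).
    Divide the congruence (and modulus) by g = 7: 10·t ≡ -3 (mod 3).
    Reduce coefficients mod 3: 1·t ≡ 0 (mod 3).
    So t ≡ 0 (mod 3).
    Then x = 36 + 70·0 = 36, valid modulo lcm(70, 21) = 210: x ≡ 36 (mod 210).
Verify: 36 mod 10 = 6, 36 mod 14 = 8, 36 mod 21 = 15.

x ≡ 36 (mod 210).


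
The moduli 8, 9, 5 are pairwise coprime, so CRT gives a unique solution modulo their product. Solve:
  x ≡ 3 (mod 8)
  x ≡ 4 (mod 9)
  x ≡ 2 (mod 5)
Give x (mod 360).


Moduli 8, 9, 5 are pairwise coprime; by CRT there is a unique solution modulo M = 8 · 9 · 5 = 360.
Solve pairwise, accumulating the modulus:
  Start with x ≡ 3 (mod 8).
  Combine with x ≡ 4 (mod 9): since gcd(8, 9) = 1, we get a unique residue mod 72.
    Write x = 3 + 8·t and substitute into x ≡ 4 (mod 9): 8·t ≡ 4 − 3 = 1 (mod 9).
    The inverse of 8 mod 9 is 8 (since 8·8 = 64 = 7·9 + 1), so t ≡ 8·1 = 8 ≡ 8 (mod 9).
    Then x = 3 + 8·8 = 67, valid modulo lcm(8, 9) = 72: x ≡ 67 (mod 72).
  Combine with x ≡ 2 (mod 5): since gcd(72, 5) = 1, we get a unique residue mod 360.
    Write x = 67 + 72·t and substitute into x ≡ 2 (mod 5): 72·t ≡ 2 − 67 = -65 (mod 5).
    Reduce coefficients mod 5: 2·t ≡ 0 (mod 5).
    The inverse of 2 mod 5 is 3 (since 2·3 = 6 = 1·5 + 1), so t ≡ 3·0 = 0 ≡ 0 (mod 5).
    Then x = 67 + 72·0 = 67, valid modulo lcm(72, 5) = 360: x ≡ 67 (mod 360).
Verify: 67 mod 8 = 3 ✓, 67 mod 9 = 4 ✓, 67 mod 5 = 2 ✓.

x ≡ 67 (mod 360).


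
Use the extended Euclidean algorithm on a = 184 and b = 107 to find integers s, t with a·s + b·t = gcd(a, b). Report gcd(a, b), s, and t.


Euclidean algorithm on (184, 107) — divide until remainder is 0:
  184 = 1 · 107 + 77
  107 = 1 · 77 + 30
  77 = 2 · 30 + 17
  30 = 1 · 17 + 13
  17 = 1 · 13 + 4
  13 = 3 · 4 + 1
  4 = 4 · 1 + 0
gcd(184, 107) = 1.
Track Bezout coefficients alongside the remainders: start with r₀ = 184 = a·1 + b·0 (s = 1, t = 0) and r₁ = 107 = a·0 + b·1 (s = 0, t = 1); each new remainder r_{k+1} = r_{k-1} − q_k·r_k inherits s_{k+1} = s_{k-1} − q_k·s_k, t_{k+1} = t_{k-1} − q_k·t_k, so r_k = a·s_k + b·t_k at every step:
  q = 1: r = 77, s = 1 − 1·0 = 1, t = 0 − 1·1 = -1  (check: 184·1 + 107·(-1) = 77)
  q = 1: r = 30, s = 0 − 1·1 = -1, t = 1 − 1·(-1) = 2  (check: 184·(-1) + 107·2 = 30)
  q = 2: r = 17, s = 1 − 2·(-1) = 3, t = -1 − 2·2 = -5  (check: 184·3 + 107·(-5) = 17)
  q = 1: r = 13, s = -1 − 1·3 = -4, t = 2 − 1·(-5) = 7  (check: 184·(-4) + 107·7 = 13)
  q = 1: r = 4, s = 3 − 1·(-4) = 7, t = -5 − 1·7 = -12  (check: 184·7 + 107·(-12) = 4)
  q = 3: r = 1, s = -4 − 3·7 = -25, t = 7 − 3·(-12) = 43  (check: 184·(-25) + 107·43 = 1)
The row with r = 1 (the gcd) gives the Bezout coefficients s = -25, t = 43.
Result: 184 · (-25) + 107 · (43) = 1.

gcd(184, 107) = 1; s = -25, t = 43 (check: 184·(-25) + 107·43 = 1).


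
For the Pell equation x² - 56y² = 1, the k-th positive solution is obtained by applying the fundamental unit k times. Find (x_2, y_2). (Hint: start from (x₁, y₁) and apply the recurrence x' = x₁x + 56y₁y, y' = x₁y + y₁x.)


Step 1: Find the fundamental solution (x₁, y₁) of x² - 56y² = 1.
  Expand √56 as a continued fraction. a₀ = ⌊√56⌋ = 7; iterate m_{k+1} = d_k·a_k − m_k, d_{k+1} = (56 − m_{k+1}²)/d_k, a_{k+1} = ⌊(a₀ + m_{k+1})/d_{k+1}⌋ (starting m₀ = 0, d₀ = 1), with convergents p_k = a_k·p_{k-1} + p_{k-2}, q_k = a_k·q_{k-1} + q_{k-2} (p₋₁ = 1, q₋₁ = 0):
  k = 0: a₀ = 7; p₀/q₀ = 7/1; p₀² − 56·q₀² = 49 − 56 = -7.
  k = 1: m = 7, d = 7, a = ⌊(7 + 7)/7⌋ = 2; p/q = (2·7 + 1)/(2·1 + 0) = 15/2; p² − 56·q² = 225 − 224 = 1.
  The first convergent with p² − 56·q² = 1 gives the fundamental solution (x₁, y₁) = (15, 2).
Step 2: Apply the recurrence (x_{n+1}, y_{n+1}) = (x₁x_n + 56y₁y_n, x₁y_n + y₁x_n) repeatedly.
  From (x_1, y_1) = (15, 2): x_2 = 15·15 + 56·2·2 = 449; y_2 = 15·2 + 2·15 = 60.
Step 3: Verify x_2² - 56·y_2² = 201601 - 201600 = 1 (should be 1). ✓

(x_1, y_1) = (15, 2); (x_2, y_2) = (449, 60).


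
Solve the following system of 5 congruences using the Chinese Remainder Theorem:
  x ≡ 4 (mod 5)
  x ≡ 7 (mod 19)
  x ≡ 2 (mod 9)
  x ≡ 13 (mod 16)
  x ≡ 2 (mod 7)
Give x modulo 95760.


Product of moduli M = 5 · 19 · 9 · 16 · 7 = 95760.
Merge one congruence at a time:
  Start: x ≡ 4 (mod 5).
  Combine with x ≡ 7 (mod 19); new modulus lcm = 95.
    Write x = 4 + 5·t and substitute into x ≡ 7 (mod 19): 5·t ≡ 7 − 4 = 3 (mod 19).
    The inverse of 5 mod 19 is 4 (since 5·4 = 20 = 1·19 + 1), so t ≡ 4·3 = 12 ≡ 12 (mod 19).
    Then x = 4 + 5·12 = 64, valid modulo lcm(5, 19) = 95: x ≡ 64 (mod 95).
  Combine with x ≡ 2 (mod 9); new modulus lcm = 855.
    Write x = 64 + 95·t and substitute into x ≡ 2 (mod 9): 95·t ≡ 2 − 64 = -62 (mod 9).
    Reduce coefficients mod 9: 5·t ≡ 1 (mod 9).
    The inverse of 5 mod 9 is 2 (since 5·2 = 10 = 1·9 + 1), so t ≡ 2·1 = 2 ≡ 2 (mod 9).
    Then x = 64 + 95·2 = 254, valid modulo lcm(95, 9) = 855: x ≡ 254 (mod 855).
  Combine with x ≡ 13 (mod 16); new modulus lcm = 13680.
    Write x = 254 + 855·t and substitute into x ≡ 13 (mod 16): 855·t ≡ 13 − 254 = -241 (mod 16).
    Reduce coefficients mod 16: 7·t ≡ 15 (mod 16).
    The inverse of 7 mod 16 is 7 (since 7·7 = 49 = 3·16 + 1), so t ≡ 7·15 = 105 ≡ 9 (mod 16).
    Then x = 254 + 855·9 = 7949, valid modulo lcm(855, 16) = 13680: x ≡ 7949 (mod 13680).
  Combine with x ≡ 2 (mod 7); new modulus lcm = 95760.
    Write x = 7949 + 13680·t and substitute into x ≡ 2 (mod 7): 13680·t ≡ 2 − 7949 = -7947 (mod 7).
    Reduce coefficients mod 7: 2·t ≡ 5 (mod 7).
    The inverse of 2 mod 7 is 4 (since 2·4 = 8 = 1·7 + 1), so t ≡ 4·5 = 20 ≡ 6 (mod 7).
    Then x = 7949 + 13680·6 = 90029, valid modulo lcm(13680, 7) = 95760: x ≡ 90029 (mod 95760).
Verify against each original: 90029 mod 5 = 4, 90029 mod 19 = 7, 90029 mod 9 = 2, 90029 mod 16 = 13, 90029 mod 7 = 2.

x ≡ 90029 (mod 95760).


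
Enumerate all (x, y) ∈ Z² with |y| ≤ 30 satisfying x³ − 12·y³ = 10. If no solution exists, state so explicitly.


The equation is x³ - 12y³ = 10. For fixed y, x³ = 12·y³ + 10, so a solution requires the RHS to be a perfect cube.
Strategy: iterate y from -30 to 30, compute RHS = 12·y³ + 10, and check whether it is a (positive or negative) perfect cube.
Check small values of y:
  y = 0: RHS = 10 is not a perfect cube.
  y = 1: RHS = 22 is not a perfect cube.
  y = -1: RHS = -2 is not a perfect cube.
  y = 2: RHS = 106 is not a perfect cube.
  y = -2: RHS = -86 is not a perfect cube.
  y = 3: RHS = 334 is not a perfect cube.
  y = -3: RHS = -314 is not a perfect cube.
Continuing the search up to |y| = 30 finds no solutions either.
No (x, y) in the scanned range satisfies the equation.

No integer solutions with |y| ≤ 30.


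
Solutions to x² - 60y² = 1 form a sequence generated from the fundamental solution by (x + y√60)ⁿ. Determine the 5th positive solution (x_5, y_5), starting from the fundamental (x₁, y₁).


Step 1: Find the fundamental solution (x₁, y₁) of x² - 60y² = 1.
  Expand √60 as a continued fraction. a₀ = ⌊√60⌋ = 7; iterate m_{k+1} = d_k·a_k − m_k, d_{k+1} = (60 − m_{k+1}²)/d_k, a_{k+1} = ⌊(a₀ + m_{k+1})/d_{k+1}⌋ (starting m₀ = 0, d₀ = 1), with convergents p_k = a_k·p_{k-1} + p_{k-2}, q_k = a_k·q_{k-1} + q_{k-2} (p₋₁ = 1, q₋₁ = 0):
  k = 0: a₀ = 7; p₀/q₀ = 7/1; p₀² − 60·q₀² = 49 − 60 = -11.
  k = 1: m = 7, d = 11, a = ⌊(7 + 7)/11⌋ = 1; p/q = (1·7 + 1)/(1·1 + 0) = 8/1; p² − 60·q² = 64 − 60 = 4.
  k = 2: m = 4, d = 4, a = ⌊(7 + 4)/4⌋ = 2; p/q = (2·8 + 7)/(2·1 + 1) = 23/3; p² − 60·q² = 529 − 540 = -11.
  k = 3: m = 4, d = 11, a = ⌊(7 + 4)/11⌋ = 1; p/q = (1·23 + 8)/(1·3 + 1) = 31/4; p² − 60·q² = 961 − 960 = 1.
  The first convergent with p² − 60·q² = 1 gives the fundamental solution (x₁, y₁) = (31, 4).
Step 2: Apply the recurrence (x_{n+1}, y_{n+1}) = (x₁x_n + 60y₁y_n, x₁y_n + y₁x_n) repeatedly.
  From (x_1, y_1) = (31, 4): x_2 = 31·31 + 60·4·4 = 1921; y_2 = 31·4 + 4·31 = 248.
  From (x_2, y_2) = (1921, 248): x_3 = 31·1921 + 60·4·248 = 119071; y_3 = 31·248 + 4·1921 = 15372.
  From (x_3, y_3) = (119071, 15372): x_4 = 31·119071 + 60·4·15372 = 7380481; y_4 = 31·15372 + 4·119071 = 952816.
  From (x_4, y_4) = (7380481, 952816): x_5 = 31·7380481 + 60·4·952816 = 457470751; y_5 = 31·952816 + 4·7380481 = 59059220.
Step 3: Verify x_5² - 60·y_5² = 209279488020504001 - 209279488020504000 = 1 (should be 1). ✓

(x_1, y_1) = (31, 4); (x_5, y_5) = (457470751, 59059220).


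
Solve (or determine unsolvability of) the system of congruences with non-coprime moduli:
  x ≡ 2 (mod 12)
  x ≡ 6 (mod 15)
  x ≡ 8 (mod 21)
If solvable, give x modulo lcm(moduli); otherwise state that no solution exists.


Moduli 12, 15, 21 are not pairwise coprime, so CRT works modulo lcm(m_i) when all pairwise compatibility conditions hold.
Pairwise compatibility: gcd(m_i, m_j) must divide a_i - a_j for every pair.
Merge one congruence at a time:
  Start: x ≡ 2 (mod 12).
  Combine with x ≡ 6 (mod 15): gcd(12, 15) = 3, and 6 - 2 = 4 is NOT divisible by 3.
    ⇒ system is inconsistent (no integer solution).

No solution (the system is inconsistent).


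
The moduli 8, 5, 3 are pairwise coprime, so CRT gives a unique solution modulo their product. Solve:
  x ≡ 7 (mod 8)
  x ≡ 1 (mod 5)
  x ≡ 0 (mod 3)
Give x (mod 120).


Moduli 8, 5, 3 are pairwise coprime; by CRT there is a unique solution modulo M = 8 · 5 · 3 = 120.
Solve pairwise, accumulating the modulus:
  Start with x ≡ 7 (mod 8).
  Combine with x ≡ 1 (mod 5): since gcd(8, 5) = 1, we get a unique residue mod 40.
    Write x = 7 + 8·t and substitute into x ≡ 1 (mod 5): 8·t ≡ 1 − 7 = -6 (mod 5).
    Reduce coefficients mod 5: 3·t ≡ 4 (mod 5).
    The inverse of 3 mod 5 is 2 (since 3·2 = 6 = 1·5 + 1), so t ≡ 2·4 = 8 ≡ 3 (mod 5).
    Then x = 7 + 8·3 = 31, valid modulo lcm(8, 5) = 40: x ≡ 31 (mod 40).
  Combine with x ≡ 0 (mod 3): since gcd(40, 3) = 1, we get a unique residue mod 120.
    Write x = 31 + 40·t and substitute into x ≡ 0 (mod 3): 40·t ≡ 0 − 31 = -31 (mod 3).
    Reduce coefficients mod 3: 1·t ≡ 2 (mod 3).
    So t ≡ 2 (mod 3).
    Then x = 31 + 40·2 = 111, valid modulo lcm(40, 3) = 120: x ≡ 111 (mod 120).
Verify: 111 mod 8 = 7 ✓, 111 mod 5 = 1 ✓, 111 mod 3 = 0 ✓.

x ≡ 111 (mod 120).


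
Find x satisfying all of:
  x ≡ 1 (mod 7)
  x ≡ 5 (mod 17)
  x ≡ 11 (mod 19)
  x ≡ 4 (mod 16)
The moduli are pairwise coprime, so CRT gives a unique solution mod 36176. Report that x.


Product of moduli M = 7 · 17 · 19 · 16 = 36176.
Merge one congruence at a time:
  Start: x ≡ 1 (mod 7).
  Combine with x ≡ 5 (mod 17); new modulus lcm = 119.
    Write x = 1 + 7·t and substitute into x ≡ 5 (mod 17): 7·t ≡ 5 − 1 = 4 (mod 17).
    The inverse of 7 mod 17 is 5 (since 7·5 = 35 = 2·17 + 1), so t ≡ 5·4 = 20 ≡ 3 (mod 17).
    Then x = 1 + 7·3 = 22, valid modulo lcm(7, 17) = 119: x ≡ 22 (mod 119).
  Combine with x ≡ 11 (mod 19); new modulus lcm = 2261.
    Write x = 22 + 119·t and substitute into x ≡ 11 (mod 19): 119·t ≡ 11 − 22 = -11 (mod 19).
    Reduce coefficients mod 19: 5·t ≡ 8 (mod 19).
    The inverse of 5 mod 19 is 4 (since 5·4 = 20 = 1·19 + 1), so t ≡ 4·8 = 32 ≡ 13 (mod 19).
    Then x = 22 + 119·13 = 1569, valid modulo lcm(119, 19) = 2261: x ≡ 1569 (mod 2261).
  Combine with x ≡ 4 (mod 16); new modulus lcm = 36176.
    Write x = 1569 + 2261·t and substitute into x ≡ 4 (mod 16): 2261·t ≡ 4 − 1569 = -1565 (mod 16).
    Reduce coefficients mod 16: 5·t ≡ 3 (mod 16).
    The inverse of 5 mod 16 is 13 (since 5·13 = 65 = 4·16 + 1), so t ≡ 13·3 = 39 ≡ 7 (mod 16).
    Then x = 1569 + 2261·7 = 17396, valid modulo lcm(2261, 16) = 36176: x ≡ 17396 (mod 36176).
Verify against each original: 17396 mod 7 = 1, 17396 mod 17 = 5, 17396 mod 19 = 11, 17396 mod 16 = 4.

x ≡ 17396 (mod 36176).


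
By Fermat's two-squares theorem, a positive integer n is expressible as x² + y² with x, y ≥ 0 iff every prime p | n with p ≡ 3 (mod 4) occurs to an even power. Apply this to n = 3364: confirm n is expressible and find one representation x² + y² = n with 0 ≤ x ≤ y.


Step 1: Factor n = 3364 = 2^2 · 29^2.
Step 2: Check the mod-4 condition on each prime factor: 2 = 2 (special); 29 ≡ 1 (mod 4), exponent 2.
All primes ≡ 3 (mod 4) appear to even exponent (or don't appear), so by the two-squares theorem n IS expressible as a sum of two squares.
Step 3: Build a representation. Group n = k² · m with k = 2 and m = 29 · 29 = 841 (a product of primes ≡ 1 (mod 4)); a representation of m scales to one of n via (k·x)² + (k·y)² = k²(x² + y²). Each prime p ≡ 1 (mod 4) is itself a sum of two squares; find a² by testing p − a² for a perfect square:
  29: 29 − 1² = 28, 29 − 2² = 25 = 5² ⇒ 29 = 2² + 5².
  Combine using the Brahmagupta–Fibonacci identity (a² + b²)(c² + d²) = (ac − bd)² + (ad + bc)² = (ac + bd)² + (ad − bc)²:
  29 · 29 = 841: from (2² + 5²)(2² + 5²), take (2·2 − 5·5, 2·5 + 5·2) = (4 − 25, 10 + 10) = (-21, 20); dropping signs (only squares matter) gives (21, 20); check 21² + 20² = 441 + 400 = 841 ✓.
  Scale by k = 2: (2·21, 2·20) = (42, 40).
Step 4: Order so x ≤ y and verify: 40² + 42² = 1600 + 1764 = 3364 = n. ✓

n = 3364 = 40² + 42² (one valid representation with x ≤ y).


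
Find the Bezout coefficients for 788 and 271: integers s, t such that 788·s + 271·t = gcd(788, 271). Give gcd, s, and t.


Euclidean algorithm on (788, 271) — divide until remainder is 0:
  788 = 2 · 271 + 246
  271 = 1 · 246 + 25
  246 = 9 · 25 + 21
  25 = 1 · 21 + 4
  21 = 5 · 4 + 1
  4 = 4 · 1 + 0
gcd(788, 271) = 1.
Track Bezout coefficients alongside the remainders: start with r₀ = 788 = a·1 + b·0 (s = 1, t = 0) and r₁ = 271 = a·0 + b·1 (s = 0, t = 1); each new remainder r_{k+1} = r_{k-1} − q_k·r_k inherits s_{k+1} = s_{k-1} − q_k·s_k, t_{k+1} = t_{k-1} − q_k·t_k, so r_k = a·s_k + b·t_k at every step:
  q = 2: r = 246, s = 1 − 2·0 = 1, t = 0 − 2·1 = -2  (check: 788·1 + 271·(-2) = 246)
  q = 1: r = 25, s = 0 − 1·1 = -1, t = 1 − 1·(-2) = 3  (check: 788·(-1) + 271·3 = 25)
  q = 9: r = 21, s = 1 − 9·(-1) = 10, t = -2 − 9·3 = -29  (check: 788·10 + 271·(-29) = 21)
  q = 1: r = 4, s = -1 − 1·10 = -11, t = 3 − 1·(-29) = 32  (check: 788·(-11) + 271·32 = 4)
  q = 5: r = 1, s = 10 − 5·(-11) = 65, t = -29 − 5·32 = -189  (check: 788·65 + 271·(-189) = 1)
The row with r = 1 (the gcd) gives the Bezout coefficients s = 65, t = -189.
Result: 788 · (65) + 271 · (-189) = 1.

gcd(788, 271) = 1; s = 65, t = -189 (check: 788·65 + 271·(-189) = 1).


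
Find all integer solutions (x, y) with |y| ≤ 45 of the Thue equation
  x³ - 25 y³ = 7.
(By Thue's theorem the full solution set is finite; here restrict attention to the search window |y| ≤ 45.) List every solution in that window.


The equation is x³ - 25y³ = 7. For fixed y, x³ = 25·y³ + 7, so a solution requires the RHS to be a perfect cube.
Strategy: iterate y from -45 to 45, compute RHS = 25·y³ + 7, and check whether it is a (positive or negative) perfect cube.
Check small values of y:
  y = 0: RHS = 7 is not a perfect cube.
  y = 1: RHS = 32 is not a perfect cube.
  y = -1: RHS = -18 is not a perfect cube.
  y = 2: RHS = 207 is not a perfect cube.
  y = -2: RHS = -193 is not a perfect cube.
  y = 3: RHS = 682 is not a perfect cube.
  y = -3: RHS = -668 is not a perfect cube.
Continuing the search up to |y| = 45 finds no solutions either.
No (x, y) in the scanned range satisfies the equation.

No integer solutions with |y| ≤ 45.


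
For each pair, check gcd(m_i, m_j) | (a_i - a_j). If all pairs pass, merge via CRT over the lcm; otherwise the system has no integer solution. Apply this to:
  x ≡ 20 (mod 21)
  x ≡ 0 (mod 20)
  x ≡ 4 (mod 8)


Moduli 21, 20, 8 are not pairwise coprime, so CRT works modulo lcm(m_i) when all pairwise compatibility conditions hold.
Pairwise compatibility: gcd(m_i, m_j) must divide a_i - a_j for every pair.
Merge one congruence at a time:
  Start: x ≡ 20 (mod 21).
  Combine with x ≡ 0 (mod 20): gcd(21, 20) = 1; 0 - 20 = -20, which IS divisible by 1, so compatible.
    Write x = 20 + 21·t and substitute into x ≡ 0 (mod 20): 21·t ≡ 0 − 20 = -20 (mod 20).
    Reduce coefficients mod 20: 1·t ≡ 0 (mod 20).
    So t ≡ 0 (mod 20).
    Then x = 20 + 21·0 = 20, valid modulo lcm(21, 20) = 420: x ≡ 20 (mod 420).
  Combine with x ≡ 4 (mod 8): gcd(420, 8) = 4; 4 - 20 = -16, which IS divisible by 4, so compatible.
    Write x = 20 + 420·t and substitute into x ≡ 4 (mod 8): 420·t ≡ 4 − 20 = -16 (mod 8).
    Divide the congruence (and modulus) by g = 4: 105·t ≡ -4 (mod 2).
    Reduce coefficients mod 2: 1·t ≡ 0 (mod 2).
    So t ≡ 0 (mod 2).
    Then x = 20 + 420·0 = 20, valid modulo lcm(420, 8) = 840: x ≡ 20 (mod 840).
Verify: 20 mod 21 = 20, 20 mod 20 = 0, 20 mod 8 = 4.

x ≡ 20 (mod 840).


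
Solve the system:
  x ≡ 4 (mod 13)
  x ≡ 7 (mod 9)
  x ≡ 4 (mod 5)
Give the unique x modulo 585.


Moduli 13, 9, 5 are pairwise coprime; by CRT there is a unique solution modulo M = 13 · 9 · 5 = 585.
Solve pairwise, accumulating the modulus:
  Start with x ≡ 4 (mod 13).
  Combine with x ≡ 7 (mod 9): since gcd(13, 9) = 1, we get a unique residue mod 117.
    Write x = 4 + 13·t and substitute into x ≡ 7 (mod 9): 13·t ≡ 7 − 4 = 3 (mod 9).
    Reduce coefficients mod 9: 4·t ≡ 3 (mod 9).
    The inverse of 4 mod 9 is 7 (since 4·7 = 28 = 3·9 + 1), so t ≡ 7·3 = 21 ≡ 3 (mod 9).
    Then x = 4 + 13·3 = 43, valid modulo lcm(13, 9) = 117: x ≡ 43 (mod 117).
  Combine with x ≡ 4 (mod 5): since gcd(117, 5) = 1, we get a unique residue mod 585.
    Write x = 43 + 117·t and substitute into x ≡ 4 (mod 5): 117·t ≡ 4 − 43 = -39 (mod 5).
    Reduce coefficients mod 5: 2·t ≡ 1 (mod 5).
    The inverse of 2 mod 5 is 3 (since 2·3 = 6 = 1·5 + 1), so t ≡ 3·1 = 3 ≡ 3 (mod 5).
    Then x = 43 + 117·3 = 394, valid modulo lcm(117, 5) = 585: x ≡ 394 (mod 585).
Verify: 394 mod 13 = 4 ✓, 394 mod 9 = 7 ✓, 394 mod 5 = 4 ✓.

x ≡ 394 (mod 585).


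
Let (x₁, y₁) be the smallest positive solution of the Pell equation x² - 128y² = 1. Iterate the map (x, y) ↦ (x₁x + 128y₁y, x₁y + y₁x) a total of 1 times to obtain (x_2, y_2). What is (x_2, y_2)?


Step 1: Find the fundamental solution (x₁, y₁) of x² - 128y² = 1.
  Expand √128 as a continued fraction. a₀ = ⌊√128⌋ = 11; iterate m_{k+1} = d_k·a_k − m_k, d_{k+1} = (128 − m_{k+1}²)/d_k, a_{k+1} = ⌊(a₀ + m_{k+1})/d_{k+1}⌋ (starting m₀ = 0, d₀ = 1), with convergents p_k = a_k·p_{k-1} + p_{k-2}, q_k = a_k·q_{k-1} + q_{k-2} (p₋₁ = 1, q₋₁ = 0):
  k = 0: a₀ = 11; p₀/q₀ = 11/1; p₀² − 128·q₀² = 121 − 128 = -7.
  k = 1: m = 11, d = 7, a = ⌊(11 + 11)/7⌋ = 3; p/q = (3·11 + 1)/(3·1 + 0) = 34/3; p² − 128·q² = 1156 − 1152 = 4.
  k = 2: m = 10, d = 4, a = ⌊(11 + 10)/4⌋ = 5; p/q = (5·34 + 11)/(5·3 + 1) = 181/16; p² − 128·q² = 32761 − 32768 = -7.
  k = 3: m = 10, d = 7, a = ⌊(11 + 10)/7⌋ = 3; p/q = (3·181 + 34)/(3·16 + 3) = 577/51; p² − 128·q² = 332929 − 332928 = 1.
  The first convergent with p² − 128·q² = 1 gives the fundamental solution (x₁, y₁) = (577, 51).
Step 2: Apply the recurrence (x_{n+1}, y_{n+1}) = (x₁x_n + 128y₁y_n, x₁y_n + y₁x_n) repeatedly.
  From (x_1, y_1) = (577, 51): x_2 = 577·577 + 128·51·51 = 665857; y_2 = 577·51 + 51·577 = 58854.
Step 3: Verify x_2² - 128·y_2² = 443365544449 - 443365544448 = 1 (should be 1). ✓

(x_1, y_1) = (577, 51); (x_2, y_2) = (665857, 58854).


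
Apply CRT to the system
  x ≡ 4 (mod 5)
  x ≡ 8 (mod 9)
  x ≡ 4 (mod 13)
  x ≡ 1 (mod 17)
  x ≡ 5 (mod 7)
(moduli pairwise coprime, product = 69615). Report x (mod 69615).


Product of moduli M = 5 · 9 · 13 · 17 · 7 = 69615.
Merge one congruence at a time:
  Start: x ≡ 4 (mod 5).
  Combine with x ≡ 8 (mod 9); new modulus lcm = 45.
    Write x = 4 + 5·t and substitute into x ≡ 8 (mod 9): 5·t ≡ 8 − 4 = 4 (mod 9).
    The inverse of 5 mod 9 is 2 (since 5·2 = 10 = 1·9 + 1), so t ≡ 2·4 = 8 ≡ 8 (mod 9).
    Then x = 4 + 5·8 = 44, valid modulo lcm(5, 9) = 45: x ≡ 44 (mod 45).
  Combine with x ≡ 4 (mod 13); new modulus lcm = 585.
    Write x = 44 + 45·t and substitute into x ≡ 4 (mod 13): 45·t ≡ 4 − 44 = -40 (mod 13).
    Reduce coefficients mod 13: 6·t ≡ 12 (mod 13).
    The inverse of 6 mod 13 is 11 (since 6·11 = 66 = 5·13 + 1), so t ≡ 11·12 = 132 ≡ 2 (mod 13).
    Then x = 44 + 45·2 = 134, valid modulo lcm(45, 13) = 585: x ≡ 134 (mod 585).
  Combine with x ≡ 1 (mod 17); new modulus lcm = 9945.
    Write x = 134 + 585·t and substitute into x ≡ 1 (mod 17): 585·t ≡ 1 − 134 = -133 (mod 17).
    Reduce coefficients mod 17: 7·t ≡ 3 (mod 17).
    The inverse of 7 mod 17 is 5 (since 7·5 = 35 = 2·17 + 1), so t ≡ 5·3 = 15 ≡ 15 (mod 17).
    Then x = 134 + 585·15 = 8909, valid modulo lcm(585, 17) = 9945: x ≡ 8909 (mod 9945).
  Combine with x ≡ 5 (mod 7); new modulus lcm = 69615.
    Write x = 8909 + 9945·t and substitute into x ≡ 5 (mod 7): 9945·t ≡ 5 − 8909 = -8904 (mod 7).
    Reduce coefficients mod 7: 5·t ≡ 0 (mod 7).
    The inverse of 5 mod 7 is 3 (since 5·3 = 15 = 2·7 + 1), so t ≡ 3·0 = 0 ≡ 0 (mod 7).
    Then x = 8909 + 9945·0 = 8909, valid modulo lcm(9945, 7) = 69615: x ≡ 8909 (mod 69615).
Verify against each original: 8909 mod 5 = 4, 8909 mod 9 = 8, 8909 mod 13 = 4, 8909 mod 17 = 1, 8909 mod 7 = 5.

x ≡ 8909 (mod 69615).


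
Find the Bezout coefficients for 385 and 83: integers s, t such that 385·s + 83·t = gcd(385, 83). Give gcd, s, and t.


Euclidean algorithm on (385, 83) — divide until remainder is 0:
  385 = 4 · 83 + 53
  83 = 1 · 53 + 30
  53 = 1 · 30 + 23
  30 = 1 · 23 + 7
  23 = 3 · 7 + 2
  7 = 3 · 2 + 1
  2 = 2 · 1 + 0
gcd(385, 83) = 1.
Track Bezout coefficients alongside the remainders: start with r₀ = 385 = a·1 + b·0 (s = 1, t = 0) and r₁ = 83 = a·0 + b·1 (s = 0, t = 1); each new remainder r_{k+1} = r_{k-1} − q_k·r_k inherits s_{k+1} = s_{k-1} − q_k·s_k, t_{k+1} = t_{k-1} − q_k·t_k, so r_k = a·s_k + b·t_k at every step:
  q = 4: r = 53, s = 1 − 4·0 = 1, t = 0 − 4·1 = -4  (check: 385·1 + 83·(-4) = 53)
  q = 1: r = 30, s = 0 − 1·1 = -1, t = 1 − 1·(-4) = 5  (check: 385·(-1) + 83·5 = 30)
  q = 1: r = 23, s = 1 − 1·(-1) = 2, t = -4 − 1·5 = -9  (check: 385·2 + 83·(-9) = 23)
  q = 1: r = 7, s = -1 − 1·2 = -3, t = 5 − 1·(-9) = 14  (check: 385·(-3) + 83·14 = 7)
  q = 3: r = 2, s = 2 − 3·(-3) = 11, t = -9 − 3·14 = -51  (check: 385·11 + 83·(-51) = 2)
  q = 3: r = 1, s = -3 − 3·11 = -36, t = 14 − 3·(-51) = 167  (check: 385·(-36) + 83·167 = 1)
The row with r = 1 (the gcd) gives the Bezout coefficients s = -36, t = 167.
Result: 385 · (-36) + 83 · (167) = 1.

gcd(385, 83) = 1; s = -36, t = 167 (check: 385·(-36) + 83·167 = 1).


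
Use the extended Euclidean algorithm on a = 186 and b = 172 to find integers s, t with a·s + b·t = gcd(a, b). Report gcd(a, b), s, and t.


Euclidean algorithm on (186, 172) — divide until remainder is 0:
  186 = 1 · 172 + 14
  172 = 12 · 14 + 4
  14 = 3 · 4 + 2
  4 = 2 · 2 + 0
gcd(186, 172) = 2.
Track Bezout coefficients alongside the remainders: start with r₀ = 186 = a·1 + b·0 (s = 1, t = 0) and r₁ = 172 = a·0 + b·1 (s = 0, t = 1); each new remainder r_{k+1} = r_{k-1} − q_k·r_k inherits s_{k+1} = s_{k-1} − q_k·s_k, t_{k+1} = t_{k-1} − q_k·t_k, so r_k = a·s_k + b·t_k at every step:
  q = 1: r = 14, s = 1 − 1·0 = 1, t = 0 − 1·1 = -1  (check: 186·1 + 172·(-1) = 14)
  q = 12: r = 4, s = 0 − 12·1 = -12, t = 1 − 12·(-1) = 13  (check: 186·(-12) + 172·13 = 4)
  q = 3: r = 2, s = 1 − 3·(-12) = 37, t = -1 − 3·13 = -40  (check: 186·37 + 172·(-40) = 2)
The row with r = 2 (the gcd) gives the Bezout coefficients s = 37, t = -40.
Result: 186 · (37) + 172 · (-40) = 2.

gcd(186, 172) = 2; s = 37, t = -40 (check: 186·37 + 172·(-40) = 2).


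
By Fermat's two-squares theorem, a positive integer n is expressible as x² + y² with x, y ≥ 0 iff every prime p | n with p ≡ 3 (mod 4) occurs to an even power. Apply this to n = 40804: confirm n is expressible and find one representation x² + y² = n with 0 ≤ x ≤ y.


Step 1: Factor n = 40804 = 2^2 · 101^2.
Step 2: Check the mod-4 condition on each prime factor: 2 = 2 (special); 101 ≡ 1 (mod 4), exponent 2.
All primes ≡ 3 (mod 4) appear to even exponent (or don't appear), so by the two-squares theorem n IS expressible as a sum of two squares.
Step 3: Build a representation. Group n = k² · m with k = 2 and m = 101 · 101 = 10201 (a product of primes ≡ 1 (mod 4)); a representation of m scales to one of n via (k·x)² + (k·y)² = k²(x² + y²). Each prime p ≡ 1 (mod 4) is itself a sum of two squares; find a² by testing p − a² for a perfect square:
  101: 101 − 1² = 100 = 10² ⇒ 101 = 1² + 10².
  Combine using the Brahmagupta–Fibonacci identity (a² + b²)(c² + d²) = (ac − bd)² + (ad + bc)² = (ac + bd)² + (ad − bc)²:
  101 · 101 = 10201: from (1² + 10²)(1² + 10²), take (1·1 − 10·10, 1·10 + 10·1) = (1 − 100, 10 + 10) = (-99, 20); dropping signs (only squares matter) gives (99, 20); check 99² + 20² = 9801 + 400 = 10201 ✓.
  Scale by k = 2: (2·99, 2·20) = (198, 40).
Step 4: Order so x ≤ y and verify: 40² + 198² = 1600 + 39204 = 40804 = n. ✓

n = 40804 = 40² + 198² (one valid representation with x ≤ y).


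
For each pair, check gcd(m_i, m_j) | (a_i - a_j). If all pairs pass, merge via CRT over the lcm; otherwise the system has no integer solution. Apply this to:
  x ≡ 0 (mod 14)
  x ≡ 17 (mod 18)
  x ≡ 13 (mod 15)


Moduli 14, 18, 15 are not pairwise coprime, so CRT works modulo lcm(m_i) when all pairwise compatibility conditions hold.
Pairwise compatibility: gcd(m_i, m_j) must divide a_i - a_j for every pair.
Merge one congruence at a time:
  Start: x ≡ 0 (mod 14).
  Combine with x ≡ 17 (mod 18): gcd(14, 18) = 2, and 17 - 0 = 17 is NOT divisible by 2.
    ⇒ system is inconsistent (no integer solution).

No solution (the system is inconsistent).


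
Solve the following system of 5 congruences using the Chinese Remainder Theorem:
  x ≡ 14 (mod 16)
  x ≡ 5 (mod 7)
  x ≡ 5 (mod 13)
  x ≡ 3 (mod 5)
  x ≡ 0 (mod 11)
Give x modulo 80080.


Product of moduli M = 16 · 7 · 13 · 5 · 11 = 80080.
Merge one congruence at a time:
  Start: x ≡ 14 (mod 16).
  Combine with x ≡ 5 (mod 7); new modulus lcm = 112.
    Write x = 14 + 16·t and substitute into x ≡ 5 (mod 7): 16·t ≡ 5 − 14 = -9 (mod 7).
    Reduce coefficients mod 7: 2·t ≡ 5 (mod 7).
    The inverse of 2 mod 7 is 4 (since 2·4 = 8 = 1·7 + 1), so t ≡ 4·5 = 20 ≡ 6 (mod 7).
    Then x = 14 + 16·6 = 110, valid modulo lcm(16, 7) = 112: x ≡ 110 (mod 112).
  Combine with x ≡ 5 (mod 13); new modulus lcm = 1456.
    Write x = 110 + 112·t and substitute into x ≡ 5 (mod 13): 112·t ≡ 5 − 110 = -105 (mod 13).
    Reduce coefficients mod 13: 8·t ≡ 12 (mod 13).
    The inverse of 8 mod 13 is 5 (since 8·5 = 40 = 3·13 + 1), so t ≡ 5·12 = 60 ≡ 8 (mod 13).
    Then x = 110 + 112·8 = 1006, valid modulo lcm(112, 13) = 1456: x ≡ 1006 (mod 1456).
  Combine with x ≡ 3 (mod 5); new modulus lcm = 7280.
    Write x = 1006 + 1456·t and substitute into x ≡ 3 (mod 5): 1456·t ≡ 3 − 1006 = -1003 (mod 5).
    Reduce coefficients mod 5: 1·t ≡ 2 (mod 5).
    So t ≡ 2 (mod 5).
    Then x = 1006 + 1456·2 = 3918, valid modulo lcm(1456, 5) = 7280: x ≡ 3918 (mod 7280).
  Combine with x ≡ 0 (mod 11); new modulus lcm = 80080.
    Write x = 3918 + 7280·t and substitute into x ≡ 0 (mod 11): 7280·t ≡ 0 − 3918 = -3918 (mod 11).
    Reduce coefficients mod 11: 9·t ≡ 9 (mod 11).
    The inverse of 9 mod 11 is 5 (since 9·5 = 45 = 4·11 + 1), so t ≡ 5·9 = 45 ≡ 1 (mod 11).
    Then x = 3918 + 7280·1 = 11198, valid modulo lcm(7280, 11) = 80080: x ≡ 11198 (mod 80080).
Verify against each original: 11198 mod 16 = 14, 11198 mod 7 = 5, 11198 mod 13 = 5, 11198 mod 5 = 3, 11198 mod 11 = 0.

x ≡ 11198 (mod 80080).
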